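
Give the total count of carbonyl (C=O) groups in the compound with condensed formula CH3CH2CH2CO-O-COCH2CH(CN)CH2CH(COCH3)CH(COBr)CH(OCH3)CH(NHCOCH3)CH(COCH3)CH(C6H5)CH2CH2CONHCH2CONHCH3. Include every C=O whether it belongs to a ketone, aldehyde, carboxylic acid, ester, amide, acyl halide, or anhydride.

CH2CO-O-COCH2: anhydride, 2 C=O (running total 2).
CH(COCH3): ketone, 1 C=O (running total 3).
CH(COBr): acyl halide, 1 C=O (running total 4).
CH(NHCOCH3): amide, 1 C=O (running total 5).
CH(COCH3): ketone, 1 C=O (running total 6).
CH2CONHCH2: amide, 1 C=O (running total 7).
CONHCH3: amide, 1 C=O (running total 8).

8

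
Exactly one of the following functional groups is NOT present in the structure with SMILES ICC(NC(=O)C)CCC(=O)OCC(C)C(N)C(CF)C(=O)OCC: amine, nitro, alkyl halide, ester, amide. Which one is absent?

nitro

ester: present (CH2COOCH2 — –C(=O)–O–C with C on the carbonyl side → ester).
alkyl halide: present (ICH2 — halogen on an sp³ carbon → alkyl halide).
amide: present (CH(NHCOCH3) — pendant –NHC(=O)CH3: N bonded to a carbonyl → amide (not amine)).
amine: present (CH(NH2) — –NH2 on an sp³ carbon with no adjacent C=O → amine).
nitro: no segment matches this pattern.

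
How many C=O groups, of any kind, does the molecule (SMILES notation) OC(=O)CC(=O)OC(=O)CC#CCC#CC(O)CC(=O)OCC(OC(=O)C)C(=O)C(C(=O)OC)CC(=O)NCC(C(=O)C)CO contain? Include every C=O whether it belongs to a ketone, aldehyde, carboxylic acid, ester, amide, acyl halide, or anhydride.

HOOC: carboxylic acid, 1 C=O (running total 1).
CH2CO-O-COCH2: anhydride, 2 C=O (running total 3).
CH2COOCH2: ester, 1 C=O (running total 4).
CH(OCOCH3): ester, 1 C=O (running total 5).
CO: ketone, 1 C=O (running total 6).
CH(COOCH3): ester, 1 C=O (running total 7).
CH2CONHCH2: amide, 1 C=O (running total 8).
CH(COCH3): ketone, 1 C=O (running total 9).

9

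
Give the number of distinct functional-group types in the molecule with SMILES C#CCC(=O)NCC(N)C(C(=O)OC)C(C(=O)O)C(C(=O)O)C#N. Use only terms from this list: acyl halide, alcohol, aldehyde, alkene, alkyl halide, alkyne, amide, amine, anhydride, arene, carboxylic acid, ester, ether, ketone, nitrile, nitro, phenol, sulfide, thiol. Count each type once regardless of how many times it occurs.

Working along the chain:
  HC≡C: C≡C triple bond → alkyne.
  CH2CONHCH2: –C(=O)–N– linkage → amide (the N is not an amine).
  CH(NH2): –NH2 on an sp³ carbon with no adjacent C=O → amine.
  CH(COOCH3): pendant –COOCH3: carbonyl C bonded to C and –OCH3 → ester.
  CH(COOH): pendant –COOH: carbonyl C bonded to C and –OH → carboxylic acid.
  CH(COOH): pendant –COOH: carbonyl C bonded to C and –OH → carboxylic acid.
  CN: –C≡N: carbon triple-bonded to nitrogen → nitrile.
Distinct types present: alkyne, amide, amine, carboxylic acid, ester, nitrile.

6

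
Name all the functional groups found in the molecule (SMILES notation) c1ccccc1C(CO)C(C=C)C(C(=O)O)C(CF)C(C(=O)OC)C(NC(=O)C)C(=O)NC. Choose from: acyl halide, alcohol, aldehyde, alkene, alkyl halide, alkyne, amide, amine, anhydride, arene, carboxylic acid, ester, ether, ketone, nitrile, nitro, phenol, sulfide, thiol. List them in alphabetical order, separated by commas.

alcohol, alkene, alkyl halide, amide, arene, carboxylic acid, ester

C6H5– phenyl ring → arene.
pendant –CH2OH on an sp³ backbone C → alcohol.
pendant –CH=CH2: C=C double bond → alkene.
pendant –COOH: carbonyl C bonded to C and –OH → carboxylic acid.
pendant –CH2X: halogen on sp³ carbon → alkyl halide.
pendant –COOCH3: carbonyl C bonded to C and –OCH3 → ester.
pendant –NHC(=O)CH3: N bonded to a carbonyl → amide (not amine).
–C(=O)NHCH3: carbonyl C bonded to C and to N → amide (the N is not an amine).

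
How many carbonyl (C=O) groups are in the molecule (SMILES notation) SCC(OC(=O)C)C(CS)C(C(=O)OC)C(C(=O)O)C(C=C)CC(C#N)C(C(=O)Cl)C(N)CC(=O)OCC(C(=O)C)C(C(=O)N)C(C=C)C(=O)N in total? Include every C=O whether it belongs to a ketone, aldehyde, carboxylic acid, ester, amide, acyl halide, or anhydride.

CH(OCOCH3): ester, 1 C=O (running total 1).
CH(COOCH3): ester, 1 C=O (running total 2).
CH(COOH): carboxylic acid, 1 C=O (running total 3).
CH(COCl): acyl halide, 1 C=O (running total 4).
CH2COOCH2: ester, 1 C=O (running total 5).
CH(COCH3): ketone, 1 C=O (running total 6).
CH(CONH2): amide, 1 C=O (running total 7).
CONH2: amide, 1 C=O (running total 8).

8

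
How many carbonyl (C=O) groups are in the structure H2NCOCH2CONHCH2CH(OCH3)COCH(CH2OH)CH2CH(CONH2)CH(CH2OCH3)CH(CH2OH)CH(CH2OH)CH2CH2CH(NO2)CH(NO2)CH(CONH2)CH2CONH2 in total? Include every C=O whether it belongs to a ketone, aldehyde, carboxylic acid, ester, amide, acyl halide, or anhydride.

H2NCO: amide, 1 C=O (running total 1).
CH2CONHCH2: amide, 1 C=O (running total 2).
CO: ketone, 1 C=O (running total 3).
CH(CONH2): amide, 1 C=O (running total 4).
CH(CONH2): amide, 1 C=O (running total 5).
CONH2: amide, 1 C=O (running total 6).

6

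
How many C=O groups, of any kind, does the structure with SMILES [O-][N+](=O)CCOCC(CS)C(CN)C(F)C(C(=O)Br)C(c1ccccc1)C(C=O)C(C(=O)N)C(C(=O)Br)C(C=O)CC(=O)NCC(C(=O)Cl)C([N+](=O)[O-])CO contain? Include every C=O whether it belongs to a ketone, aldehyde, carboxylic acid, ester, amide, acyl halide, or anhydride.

7

CH(COBr): acyl halide, 1 C=O (running total 1).
CH(CHO): aldehyde, 1 C=O (running total 2).
CH(CONH2): amide, 1 C=O (running total 3).
CH(COBr): acyl halide, 1 C=O (running total 4).
CH(CHO): aldehyde, 1 C=O (running total 5).
CH2CONHCH2: amide, 1 C=O (running total 6).
CH(COCl): acyl halide, 1 C=O (running total 7).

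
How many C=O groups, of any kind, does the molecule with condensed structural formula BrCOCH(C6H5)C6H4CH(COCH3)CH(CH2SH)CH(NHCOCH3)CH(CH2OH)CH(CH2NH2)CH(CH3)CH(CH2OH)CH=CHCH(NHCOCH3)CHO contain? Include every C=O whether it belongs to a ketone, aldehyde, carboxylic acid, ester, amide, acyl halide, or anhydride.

BrCO: acyl halide, 1 C=O (running total 1).
CH(COCH3): ketone, 1 C=O (running total 2).
CH(NHCOCH3): amide, 1 C=O (running total 3).
CH(NHCOCH3): amide, 1 C=O (running total 4).
CHO: aldehyde, 1 C=O (running total 5).

5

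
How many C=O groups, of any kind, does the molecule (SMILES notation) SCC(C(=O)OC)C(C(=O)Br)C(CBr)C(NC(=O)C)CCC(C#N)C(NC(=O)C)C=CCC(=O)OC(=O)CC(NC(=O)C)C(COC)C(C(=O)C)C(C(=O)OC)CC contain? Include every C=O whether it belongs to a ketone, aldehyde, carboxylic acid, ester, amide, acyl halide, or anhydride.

9

CH(COOCH3): ester, 1 C=O (running total 1).
CH(COBr): acyl halide, 1 C=O (running total 2).
CH(NHCOCH3): amide, 1 C=O (running total 3).
CH(NHCOCH3): amide, 1 C=O (running total 4).
CH2CO-O-COCH2: anhydride, 2 C=O (running total 6).
CH(NHCOCH3): amide, 1 C=O (running total 7).
CH(COCH3): ketone, 1 C=O (running total 8).
CH(COOCH3): ester, 1 C=O (running total 9).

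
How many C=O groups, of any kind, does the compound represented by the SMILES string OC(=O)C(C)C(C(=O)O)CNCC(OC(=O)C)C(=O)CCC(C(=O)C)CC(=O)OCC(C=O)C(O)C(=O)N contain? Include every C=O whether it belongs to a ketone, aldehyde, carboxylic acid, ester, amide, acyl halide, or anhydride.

8

HOOC: carboxylic acid, 1 C=O (running total 1).
CH(COOH): carboxylic acid, 1 C=O (running total 2).
CH(OCOCH3): ester, 1 C=O (running total 3).
CO: ketone, 1 C=O (running total 4).
CH(COCH3): ketone, 1 C=O (running total 5).
CH2COOCH2: ester, 1 C=O (running total 6).
CH(CHO): aldehyde, 1 C=O (running total 7).
CONH2: amide, 1 C=O (running total 8).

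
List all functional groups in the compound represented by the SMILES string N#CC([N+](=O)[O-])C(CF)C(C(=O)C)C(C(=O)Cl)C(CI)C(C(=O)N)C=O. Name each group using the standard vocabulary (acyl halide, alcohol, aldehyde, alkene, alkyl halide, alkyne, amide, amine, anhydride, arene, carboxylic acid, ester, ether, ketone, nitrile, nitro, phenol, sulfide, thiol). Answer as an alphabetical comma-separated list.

Working along the chain:
  N≡C: N≡C–: carbon triple-bonded to nitrogen → nitrile.
  CH(NO2): –NO2 on an sp³ carbon → nitro (the N=O is not a carbonyl).
  CH(CH2F): pendant –CH2X: halogen on sp³ carbon → alkyl halide.
  CH(COCH3): pendant –COCH3: carbonyl C bonded to two carbons → ketone.
  CH(COCl): pendant –C(=O)X: carbonyl C bonded to C and halogen → acyl halide.
  CH(CH2I): pendant –CH2X: halogen on sp³ carbon → alkyl halide.
  CH(CONH2): pendant –CONH2: carbonyl C bonded to C and N → amide.
  CHO: terminal –CHO: carbonyl C bonded to H and C → aldehyde.

acyl halide, aldehyde, alkyl halide, amide, ketone, nitrile, nitro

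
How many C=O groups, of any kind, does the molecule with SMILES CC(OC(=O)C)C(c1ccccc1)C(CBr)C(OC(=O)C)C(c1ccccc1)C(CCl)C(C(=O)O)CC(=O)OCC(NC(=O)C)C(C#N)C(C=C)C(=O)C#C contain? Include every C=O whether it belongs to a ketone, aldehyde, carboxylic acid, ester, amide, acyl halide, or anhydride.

6

CH(OCOCH3): ester, 1 C=O (running total 1).
CH(OCOCH3): ester, 1 C=O (running total 2).
CH(COOH): carboxylic acid, 1 C=O (running total 3).
CH2COOCH2: ester, 1 C=O (running total 4).
CH(NHCOCH3): amide, 1 C=O (running total 5).
CO: ketone, 1 C=O (running total 6).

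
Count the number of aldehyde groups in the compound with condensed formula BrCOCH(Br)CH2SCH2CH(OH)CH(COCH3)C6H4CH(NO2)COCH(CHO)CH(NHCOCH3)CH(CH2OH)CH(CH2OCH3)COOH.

1

Taking each segment in turn:
  BrCO: –C(=O)Br: carbonyl C bonded to C and to a halogen → acyl halide (not alkyl halide).
  CH(Br): halogen on an sp³ carbon → alkyl halide.
  CH2SCH2: C–S–C linkage → sulfide (thioether).
  CH(OH): –OH on an sp³ carbon → alcohol (secondary).
  CH(COCH3): pendant –COCH3: carbonyl C bonded to two carbons → ketone.
  C6H4: para-disubstituted benzene ring → arene.
  CH(NO2): –NO2 on an sp³ carbon → nitro (the N=O is not a carbonyl).
  CO: –C(=O)– with carbon on both sides → ketone.
  CH(CHO): pendant –CHO: carbonyl C bonded to C and H → aldehyde.
  CH(NHCOCH3): pendant –NHC(=O)CH3: N bonded to a carbonyl → amide (not amine).
  CH(CH2OH): pendant –CH2OH on an sp³ backbone C → alcohol.
  CH(CH2OCH3): pendant –CH2OCH3: C–O–C linkage → ether.
  COOH: –COOH: carbonyl C bonded to –OH and C → carboxylic acid (the –OH is not a separate alcohol).
Aldehyde appears at: CH(CHO) → 1.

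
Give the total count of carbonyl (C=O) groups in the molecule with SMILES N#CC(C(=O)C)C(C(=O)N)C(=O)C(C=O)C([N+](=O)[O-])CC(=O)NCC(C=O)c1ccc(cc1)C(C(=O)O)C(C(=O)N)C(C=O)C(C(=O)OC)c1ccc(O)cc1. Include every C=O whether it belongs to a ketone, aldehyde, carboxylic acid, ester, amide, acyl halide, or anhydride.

CH(COCH3): ketone, 1 C=O (running total 1).
CH(CONH2): amide, 1 C=O (running total 2).
CO: ketone, 1 C=O (running total 3).
CH(CHO): aldehyde, 1 C=O (running total 4).
CH2CONHCH2: amide, 1 C=O (running total 5).
CH(CHO): aldehyde, 1 C=O (running total 6).
CH(COOH): carboxylic acid, 1 C=O (running total 7).
CH(CONH2): amide, 1 C=O (running total 8).
CH(CHO): aldehyde, 1 C=O (running total 9).
CH(COOCH3): ester, 1 C=O (running total 10).

10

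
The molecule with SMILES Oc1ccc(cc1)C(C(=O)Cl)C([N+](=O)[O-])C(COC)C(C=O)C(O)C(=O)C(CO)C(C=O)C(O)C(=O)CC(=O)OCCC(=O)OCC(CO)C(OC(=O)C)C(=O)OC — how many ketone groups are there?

–OH attached directly to an aromatic ring → phenol (not alcohol); the ring itself is an arene.
pendant –C(=O)X: carbonyl C bonded to C and halogen → acyl halide.
–NO2 on an sp³ carbon → nitro (the N=O is not a carbonyl).
pendant –CH2OCH3: C–O–C linkage → ether.
pendant –CHO: carbonyl C bonded to C and H → aldehyde.
–OH on an sp³ carbon → alcohol (secondary).
–C(=O)– with carbon on both sides → ketone.
pendant –CH2OH on an sp³ backbone C → alcohol.
pendant –CHO: carbonyl C bonded to C and H → aldehyde.
–OH on an sp³ carbon → alcohol (secondary).
–C(=O)– with carbon on both sides → ketone.
–C(=O)–O–C with C on the carbonyl side → ester.
–C(=O)–O–C with C on the carbonyl side → ester.
pendant –CH2OH on an sp³ backbone C → alcohol.
pendant –OC(=O)CH3: an acyloxy group → ester.
–C(=O)OCH3: carbonyl C bonded to C and to –OCH3 → ester (not ketone + ether).
Ketone appears at: CO, CO → 2.

2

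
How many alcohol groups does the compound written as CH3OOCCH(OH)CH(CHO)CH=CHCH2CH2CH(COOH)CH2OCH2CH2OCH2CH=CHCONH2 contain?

CH3O–C(=O)–: carbonyl C bonded to C and to –OCH3 → ester (not ketone + ether).
–OH on an sp³ carbon → alcohol (secondary).
pendant –CHO: carbonyl C bonded to C and H → aldehyde.
C=C double bond → alkene.
pendant –COOH: carbonyl C bonded to C and –OH → carboxylic acid.
C–O–C with sp³ carbons on both sides and no adjacent C=O → ether.
C–O–C with sp³ carbons on both sides and no adjacent C=O → ether.
C=C double bond → alkene.
–C(=O)NH2: carbonyl C bonded to C and to N → amide (the N is not a separate amine).
Alcohol appears at: CH(OH) → 1.

1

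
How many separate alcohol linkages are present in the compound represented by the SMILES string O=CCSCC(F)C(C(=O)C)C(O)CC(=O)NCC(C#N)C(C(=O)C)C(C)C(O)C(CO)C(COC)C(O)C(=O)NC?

4

Taking each segment in turn:
  OHC: terminal –CHO: carbonyl C bonded to H and C → aldehyde.
  CH2SCH2: C–S–C linkage → sulfide (thioether).
  CH(F): halogen on an sp³ carbon → alkyl halide.
  CH(COCH3): pendant –COCH3: carbonyl C bonded to two carbons → ketone.
  CH(OH): –OH on an sp³ carbon → alcohol (secondary).
  CH2CONHCH2: –C(=O)–N– linkage → amide (the N is not an amine).
  CH(CN): pendant –C≡N: nitrile.
  CH(COCH3): pendant –COCH3: carbonyl C bonded to two carbons → ketone.
  CH(OH): –OH on an sp³ carbon → alcohol (secondary).
  CH(CH2OH): pendant –CH2OH on an sp³ backbone C → alcohol.
  CH(CH2OCH3): pendant –CH2OCH3: C–O–C linkage → ether.
  CH(OH): –OH on an sp³ carbon → alcohol (secondary).
  CONHCH3: –C(=O)NHCH3: carbonyl C bonded to C and to N → amide (the N is not an amine).
Alcohol appears at: CH(OH), CH(OH), CH(CH2OH), CH(OH) → 4.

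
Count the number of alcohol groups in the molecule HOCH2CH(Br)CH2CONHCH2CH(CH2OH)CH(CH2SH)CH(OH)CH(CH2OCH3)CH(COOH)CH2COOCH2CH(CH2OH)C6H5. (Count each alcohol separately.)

HO– on an sp³ carbon → alcohol.
halogen on an sp³ carbon → alkyl halide.
–C(=O)–N– linkage → amide (the N is not an amine).
pendant –CH2OH on an sp³ backbone C → alcohol.
pendant –CH2SH → thiol.
–OH on an sp³ carbon → alcohol (secondary).
pendant –CH2OCH3: C–O–C linkage → ether.
pendant –COOH: carbonyl C bonded to C and –OH → carboxylic acid.
–C(=O)–O–C with C on the carbonyl side → ester.
pendant –CH2OH on an sp³ backbone C → alcohol.
–C6H5 phenyl ring → arene.
Alcohol appears at: HOCH2, CH(CH2OH), CH(OH), CH(CH2OH) → 4.

4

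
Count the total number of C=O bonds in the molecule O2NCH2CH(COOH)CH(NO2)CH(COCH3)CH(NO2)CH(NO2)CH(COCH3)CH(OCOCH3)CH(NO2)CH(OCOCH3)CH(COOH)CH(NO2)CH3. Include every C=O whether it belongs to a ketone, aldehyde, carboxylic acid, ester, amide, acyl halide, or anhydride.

6

CH(COOH): carboxylic acid, 1 C=O (running total 1).
CH(COCH3): ketone, 1 C=O (running total 2).
CH(COCH3): ketone, 1 C=O (running total 3).
CH(OCOCH3): ester, 1 C=O (running total 4).
CH(OCOCH3): ester, 1 C=O (running total 5).
CH(COOH): carboxylic acid, 1 C=O (running total 6).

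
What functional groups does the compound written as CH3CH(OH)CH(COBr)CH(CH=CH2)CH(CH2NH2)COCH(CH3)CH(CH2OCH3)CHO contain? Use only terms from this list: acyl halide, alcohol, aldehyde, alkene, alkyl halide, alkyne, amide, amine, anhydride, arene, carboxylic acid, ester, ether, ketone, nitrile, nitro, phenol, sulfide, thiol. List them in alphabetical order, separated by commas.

acyl halide, alcohol, aldehyde, alkene, amine, ether, ketone

Working along the chain:
  CH(OH): –OH on an sp³ carbon → alcohol (secondary).
  CH(COBr): pendant –C(=O)X: carbonyl C bonded to C and halogen → acyl halide.
  CH(CH=CH2): pendant –CH=CH2: C=C double bond → alkene.
  CH(CH2NH2): pendant –CH2NH2: N on sp³ C, no adjacent C=O → amine.
  CO: –C(=O)– with carbon on both sides → ketone.
  CH(CH2OCH3): pendant –CH2OCH3: C–O–C linkage → ether.
  CHO: terminal –CHO: carbonyl C bonded to H and C → aldehyde.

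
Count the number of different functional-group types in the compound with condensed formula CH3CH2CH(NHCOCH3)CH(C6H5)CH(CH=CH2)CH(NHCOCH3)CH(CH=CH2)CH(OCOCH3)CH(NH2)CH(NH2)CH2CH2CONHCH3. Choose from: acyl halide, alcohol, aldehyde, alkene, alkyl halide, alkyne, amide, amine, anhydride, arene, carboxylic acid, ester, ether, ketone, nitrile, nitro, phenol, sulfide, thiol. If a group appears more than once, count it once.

Taking each segment in turn:
  CH(NHCOCH3): pendant –NHC(=O)CH3: N bonded to a carbonyl → amide (not amine).
  CH(C6H5): pendant –C6H5: benzene ring → arene.
  CH(CH=CH2): pendant –CH=CH2: C=C double bond → alkene.
  CH(NHCOCH3): pendant –NHC(=O)CH3: N bonded to a carbonyl → amide (not amine).
  CH(CH=CH2): pendant –CH=CH2: C=C double bond → alkene.
  CH(OCOCH3): pendant –OC(=O)CH3: an acyloxy group → ester.
  CH(NH2): –NH2 on an sp³ carbon with no adjacent C=O → amine.
  CH(NH2): –NH2 on an sp³ carbon with no adjacent C=O → amine.
  CONHCH3: –C(=O)NHCH3: carbonyl C bonded to C and to N → amide (the N is not an amine).
Distinct types present: alkene, amide, amine, arene, ester.

5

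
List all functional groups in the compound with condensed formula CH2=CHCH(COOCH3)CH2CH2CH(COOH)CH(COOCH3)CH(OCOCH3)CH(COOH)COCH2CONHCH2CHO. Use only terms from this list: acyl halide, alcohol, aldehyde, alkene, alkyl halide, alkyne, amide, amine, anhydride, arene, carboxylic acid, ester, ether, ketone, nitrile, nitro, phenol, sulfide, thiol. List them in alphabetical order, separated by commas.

aldehyde, alkene, amide, carboxylic acid, ester, ketone

C=C double bond → alkene.
pendant –COOCH3: carbonyl C bonded to C and –OCH3 → ester.
pendant –COOH: carbonyl C bonded to C and –OH → carboxylic acid.
pendant –COOCH3: carbonyl C bonded to C and –OCH3 → ester.
pendant –OC(=O)CH3: an acyloxy group → ester.
pendant –COOH: carbonyl C bonded to C and –OH → carboxylic acid.
–C(=O)– with carbon on both sides → ketone.
–C(=O)–N– linkage → amide (the N is not an amine).
terminal –CHO: carbonyl C bonded to H and C → aldehyde.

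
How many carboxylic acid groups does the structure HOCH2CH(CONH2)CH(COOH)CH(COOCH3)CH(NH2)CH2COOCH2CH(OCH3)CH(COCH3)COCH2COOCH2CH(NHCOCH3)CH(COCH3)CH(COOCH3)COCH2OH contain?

1

Taking each segment in turn:
  HOCH2: HO– on an sp³ carbon → alcohol.
  CH(CONH2): pendant –CONH2: carbonyl C bonded to C and N → amide.
  CH(COOH): pendant –COOH: carbonyl C bonded to C and –OH → carboxylic acid.
  CH(COOCH3): pendant –COOCH3: carbonyl C bonded to C and –OCH3 → ester.
  CH(NH2): –NH2 on an sp³ carbon with no adjacent C=O → amine.
  CH2COOCH2: –C(=O)–O–C with C on the carbonyl side → ester.
  CH(OCH3): pendant –OCH3: C–O–C with sp³ C, no adjacent C=O → ether.
  CH(COCH3): pendant –COCH3: carbonyl C bonded to two carbons → ketone.
  CO: –C(=O)– with carbon on both sides → ketone.
  CH2COOCH2: –C(=O)–O–C with C on the carbonyl side → ester.
  CH(NHCOCH3): pendant –NHC(=O)CH3: N bonded to a carbonyl → amide (not amine).
  CH(COCH3): pendant –COCH3: carbonyl C bonded to two carbons → ketone.
  CH(COOCH3): pendant –COOCH3: carbonyl C bonded to C and –OCH3 → ester.
  CO: –C(=O)– with carbon on both sides → ketone.
  CH2OH: –OH on an sp³ carbon → alcohol.
Carboxylic acid appears at: CH(COOH) → 1.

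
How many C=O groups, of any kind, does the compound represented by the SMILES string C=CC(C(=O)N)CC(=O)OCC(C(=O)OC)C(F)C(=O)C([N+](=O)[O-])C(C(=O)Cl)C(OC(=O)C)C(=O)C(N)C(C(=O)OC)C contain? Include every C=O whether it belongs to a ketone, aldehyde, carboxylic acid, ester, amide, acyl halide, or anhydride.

8

CH(CONH2): amide, 1 C=O (running total 1).
CH2COOCH2: ester, 1 C=O (running total 2).
CH(COOCH3): ester, 1 C=O (running total 3).
CO: ketone, 1 C=O (running total 4).
CH(COCl): acyl halide, 1 C=O (running total 5).
CH(OCOCH3): ester, 1 C=O (running total 6).
CO: ketone, 1 C=O (running total 7).
CH(COOCH3): ester, 1 C=O (running total 8).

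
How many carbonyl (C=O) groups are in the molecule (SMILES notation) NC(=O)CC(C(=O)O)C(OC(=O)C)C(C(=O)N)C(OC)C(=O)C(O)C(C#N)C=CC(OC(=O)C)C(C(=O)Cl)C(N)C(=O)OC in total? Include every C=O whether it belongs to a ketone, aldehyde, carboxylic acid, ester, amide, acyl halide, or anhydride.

H2NCO: amide, 1 C=O (running total 1).
CH(COOH): carboxylic acid, 1 C=O (running total 2).
CH(OCOCH3): ester, 1 C=O (running total 3).
CH(CONH2): amide, 1 C=O (running total 4).
CO: ketone, 1 C=O (running total 5).
CH(OCOCH3): ester, 1 C=O (running total 6).
CH(COCl): acyl halide, 1 C=O (running total 7).
COOCH3: ester, 1 C=O (running total 8).

8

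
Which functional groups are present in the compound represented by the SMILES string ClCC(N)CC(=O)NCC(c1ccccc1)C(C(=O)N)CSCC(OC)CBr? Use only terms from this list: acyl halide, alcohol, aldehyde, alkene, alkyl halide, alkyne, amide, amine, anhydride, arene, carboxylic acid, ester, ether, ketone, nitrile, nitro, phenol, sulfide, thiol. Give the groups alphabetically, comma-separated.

Reading the structure from left to right:
  ClCH2: halogen on an sp³ carbon → alkyl halide.
  CH(NH2): –NH2 on an sp³ carbon with no adjacent C=O → amine.
  CH2CONHCH2: –C(=O)–N– linkage → amide (the N is not an amine).
  CH(C6H5): pendant –C6H5: benzene ring → arene.
  CH(CONH2): pendant –CONH2: carbonyl C bonded to C and N → amide.
  CH2SCH2: C–S–C linkage → sulfide (thioether).
  CH(OCH3): pendant –OCH3: C–O–C with sp³ C, no adjacent C=O → ether.
  CH2Br: halogen on an sp³ carbon → alkyl halide.

alkyl halide, amide, amine, arene, ether, sulfide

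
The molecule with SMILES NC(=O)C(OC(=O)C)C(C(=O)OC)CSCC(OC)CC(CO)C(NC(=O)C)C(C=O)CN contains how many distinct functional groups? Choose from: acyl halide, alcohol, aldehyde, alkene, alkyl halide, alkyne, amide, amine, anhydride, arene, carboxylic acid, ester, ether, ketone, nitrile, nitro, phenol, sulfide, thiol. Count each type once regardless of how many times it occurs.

7

–C(=O)NH2: carbonyl C bonded to C and to N → amide (the N is not a separate amine).
pendant –OC(=O)CH3: an acyloxy group → ester.
pendant –COOCH3: carbonyl C bonded to C and –OCH3 → ester.
C–S–C linkage → sulfide (thioether).
pendant –OCH3: C–O–C with sp³ C, no adjacent C=O → ether.
pendant –CH2OH on an sp³ backbone C → alcohol.
pendant –NHC(=O)CH3: N bonded to a carbonyl → amide (not amine).
pendant –CHO: carbonyl C bonded to C and H → aldehyde.
–NH2 on an sp³ carbon with no adjacent C=O → amine.
Distinct types present: alcohol, aldehyde, amide, amine, ester, ether, sulfide.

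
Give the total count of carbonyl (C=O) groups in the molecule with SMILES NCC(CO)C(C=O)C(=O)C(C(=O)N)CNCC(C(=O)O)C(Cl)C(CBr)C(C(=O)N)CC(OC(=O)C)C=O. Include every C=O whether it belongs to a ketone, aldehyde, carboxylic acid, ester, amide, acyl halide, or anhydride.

7

CH(CHO): aldehyde, 1 C=O (running total 1).
CO: ketone, 1 C=O (running total 2).
CH(CONH2): amide, 1 C=O (running total 3).
CH(COOH): carboxylic acid, 1 C=O (running total 4).
CH(CONH2): amide, 1 C=O (running total 5).
CH(OCOCH3): ester, 1 C=O (running total 6).
CHO: aldehyde, 1 C=O (running total 7).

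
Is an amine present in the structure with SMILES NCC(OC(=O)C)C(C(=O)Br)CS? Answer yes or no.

yes

–NH2 on an sp³ carbon with no adjacent C=O → amine.
pendant –OC(=O)CH3: an acyloxy group → ester.
pendant –C(=O)X: carbonyl C bonded to C and halogen → acyl halide.
–SH on an sp³ carbon → thiol.
The H2NCH2 segment supplies the amine: –NH2 on an sp³ carbon with no adjacent C=O → amine.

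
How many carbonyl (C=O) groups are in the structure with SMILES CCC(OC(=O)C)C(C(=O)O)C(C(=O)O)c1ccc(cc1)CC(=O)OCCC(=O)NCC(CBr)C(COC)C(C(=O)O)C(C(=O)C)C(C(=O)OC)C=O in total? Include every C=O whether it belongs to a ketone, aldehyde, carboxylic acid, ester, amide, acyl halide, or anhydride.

9

CH(OCOCH3): ester, 1 C=O (running total 1).
CH(COOH): carboxylic acid, 1 C=O (running total 2).
CH(COOH): carboxylic acid, 1 C=O (running total 3).
CH2COOCH2: ester, 1 C=O (running total 4).
CH2CONHCH2: amide, 1 C=O (running total 5).
CH(COOH): carboxylic acid, 1 C=O (running total 6).
CH(COCH3): ketone, 1 C=O (running total 7).
CH(COOCH3): ester, 1 C=O (running total 8).
CHO: aldehyde, 1 C=O (running total 9).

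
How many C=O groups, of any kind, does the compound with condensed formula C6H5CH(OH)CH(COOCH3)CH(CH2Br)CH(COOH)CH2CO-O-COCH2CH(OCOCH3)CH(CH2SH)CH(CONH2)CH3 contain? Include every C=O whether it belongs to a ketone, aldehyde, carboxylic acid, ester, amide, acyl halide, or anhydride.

CH(COOCH3): ester, 1 C=O (running total 1).
CH(COOH): carboxylic acid, 1 C=O (running total 2).
CH2CO-O-COCH2: anhydride, 2 C=O (running total 4).
CH(OCOCH3): ester, 1 C=O (running total 5).
CH(CONH2): amide, 1 C=O (running total 6).

6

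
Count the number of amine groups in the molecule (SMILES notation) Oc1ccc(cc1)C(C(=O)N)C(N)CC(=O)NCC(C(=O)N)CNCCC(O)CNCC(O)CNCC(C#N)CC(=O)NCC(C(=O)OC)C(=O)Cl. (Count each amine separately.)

Taking each segment in turn:
  HOC6H4: –OH attached directly to an aromatic ring → phenol (not alcohol); the ring itself is an arene.
  CH(CONH2): pendant –CONH2: carbonyl C bonded to C and N → amide.
  CH(NH2): –NH2 on an sp³ carbon with no adjacent C=O → amine.
  CH2CONHCH2: –C(=O)–N– linkage → amide (the N is not an amine).
  CH(CONH2): pendant –CONH2: carbonyl C bonded to C and N → amide.
  CH2NHCH2: C–N–C with sp³ carbons and no adjacent C=O → amine (secondary).
  CH(OH): –OH on an sp³ carbon → alcohol (secondary).
  CH2NHCH2: C–N–C with sp³ carbons and no adjacent C=O → amine (secondary).
  CH(OH): –OH on an sp³ carbon → alcohol (secondary).
  CH2NHCH2: C–N–C with sp³ carbons and no adjacent C=O → amine (secondary).
  CH(CN): pendant –C≡N: nitrile.
  CH2CONHCH2: –C(=O)–N– linkage → amide (the N is not an amine).
  CH(COOCH3): pendant –COOCH3: carbonyl C bonded to C and –OCH3 → ester.
  COCl: –C(=O)Cl: carbonyl C bonded to C and to a halogen → acyl halide (not alkyl halide).
Amine appears at: CH(NH2), CH2NHCH2, CH2NHCH2, CH2NHCH2 → 4.

4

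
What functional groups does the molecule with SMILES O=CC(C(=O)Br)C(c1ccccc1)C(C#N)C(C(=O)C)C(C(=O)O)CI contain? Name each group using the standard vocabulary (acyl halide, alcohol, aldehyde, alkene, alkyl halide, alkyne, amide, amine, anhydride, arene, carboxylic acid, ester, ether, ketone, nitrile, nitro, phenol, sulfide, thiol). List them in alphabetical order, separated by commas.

terminal –CHO: carbonyl C bonded to H and C → aldehyde.
pendant –C(=O)X: carbonyl C bonded to C and halogen → acyl halide.
pendant –C6H5: benzene ring → arene.
pendant –C≡N: nitrile.
pendant –COCH3: carbonyl C bonded to two carbons → ketone.
pendant –COOH: carbonyl C bonded to C and –OH → carboxylic acid.
halogen on an sp³ carbon → alkyl halide.

acyl halide, aldehyde, alkyl halide, arene, carboxylic acid, ketone, nitrile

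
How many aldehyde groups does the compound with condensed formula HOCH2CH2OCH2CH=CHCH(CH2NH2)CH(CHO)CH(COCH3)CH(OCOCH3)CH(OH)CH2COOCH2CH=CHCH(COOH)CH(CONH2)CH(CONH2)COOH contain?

Working along the chain:
  HOCH2: HO– on an sp³ carbon → alcohol.
  CH2OCH2: C–O–C with sp³ carbons on both sides and no adjacent C=O → ether.
  CH=CH: C=C double bond → alkene.
  CH(CH2NH2): pendant –CH2NH2: N on sp³ C, no adjacent C=O → amine.
  CH(CHO): pendant –CHO: carbonyl C bonded to C and H → aldehyde.
  CH(COCH3): pendant –COCH3: carbonyl C bonded to two carbons → ketone.
  CH(OCOCH3): pendant –OC(=O)CH3: an acyloxy group → ester.
  CH(OH): –OH on an sp³ carbon → alcohol (secondary).
  CH2COOCH2: –C(=O)–O–C with C on the carbonyl side → ester.
  CH=CH: C=C double bond → alkene.
  CH(COOH): pendant –COOH: carbonyl C bonded to C and –OH → carboxylic acid.
  CH(CONH2): pendant –CONH2: carbonyl C bonded to C and N → amide.
  CH(CONH2): pendant –CONH2: carbonyl C bonded to C and N → amide.
  COOH: –COOH: carbonyl C bonded to –OH and C → carboxylic acid (the –OH is not a separate alcohol).
Aldehyde appears at: CH(CHO) → 1.

1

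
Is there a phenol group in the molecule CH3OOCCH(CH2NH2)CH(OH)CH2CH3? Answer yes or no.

no

Taking each segment in turn:
  CH3OOC: CH3O–C(=O)–: carbonyl C bonded to C and to –OCH3 → ester (not ketone + ether).
  CH(CH2NH2): pendant –CH2NH2: N on sp³ C, no adjacent C=O → amine.
  CH(OH): –OH on an sp³ carbon → alcohol (secondary).
In CH(OH), the –OH is on an sp³ carbon, not on an aromatic ring, so it is an alcohol.
The groups actually present are: alcohol, amine, ester.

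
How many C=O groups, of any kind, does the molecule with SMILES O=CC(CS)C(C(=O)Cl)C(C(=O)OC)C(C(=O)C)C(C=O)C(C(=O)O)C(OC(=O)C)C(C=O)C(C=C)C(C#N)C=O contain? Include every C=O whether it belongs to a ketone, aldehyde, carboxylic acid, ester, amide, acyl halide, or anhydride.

OHC: aldehyde, 1 C=O (running total 1).
CH(COCl): acyl halide, 1 C=O (running total 2).
CH(COOCH3): ester, 1 C=O (running total 3).
CH(COCH3): ketone, 1 C=O (running total 4).
CH(CHO): aldehyde, 1 C=O (running total 5).
CH(COOH): carboxylic acid, 1 C=O (running total 6).
CH(OCOCH3): ester, 1 C=O (running total 7).
CH(CHO): aldehyde, 1 C=O (running total 8).
CHO: aldehyde, 1 C=O (running total 9).

9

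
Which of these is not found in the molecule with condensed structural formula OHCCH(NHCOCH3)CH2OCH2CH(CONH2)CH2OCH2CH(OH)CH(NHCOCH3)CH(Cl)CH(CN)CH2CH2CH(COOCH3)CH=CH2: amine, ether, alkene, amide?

amide: present (CH(NHCOCH3) — pendant –NHC(=O)CH3: N bonded to a carbonyl → amide (not amine)).
ether: present (CH2OCH2 — C–O–C with sp³ carbons on both sides and no adjacent C=O → ether).
alkene: present (CH=CH2 — C=C double bond → alkene).
amine: absent. In each of CH(NHCOCH3) and CH(CONH2), the nitrogen is bonded directly to a carbonyl carbon, making it part of an amide, not a free amine.

amine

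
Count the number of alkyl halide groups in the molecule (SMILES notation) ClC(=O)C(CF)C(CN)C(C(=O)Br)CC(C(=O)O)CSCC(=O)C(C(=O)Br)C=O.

–C(=O)Cl: carbonyl C bonded to C and to a halogen → acyl halide (not alkyl halide).
pendant –CH2X: halogen on sp³ carbon → alkyl halide.
pendant –CH2NH2: N on sp³ C, no adjacent C=O → amine.
pendant –C(=O)X: carbonyl C bonded to C and halogen → acyl halide.
pendant –COOH: carbonyl C bonded to C and –OH → carboxylic acid.
C–S–C linkage → sulfide (thioether).
–C(=O)– with carbon on both sides → ketone.
pendant –C(=O)X: carbonyl C bonded to C and halogen → acyl halide.
terminal –CHO: carbonyl C bonded to H and C → aldehyde.
Alkyl halide appears at: CH(CH2F) → 1.

1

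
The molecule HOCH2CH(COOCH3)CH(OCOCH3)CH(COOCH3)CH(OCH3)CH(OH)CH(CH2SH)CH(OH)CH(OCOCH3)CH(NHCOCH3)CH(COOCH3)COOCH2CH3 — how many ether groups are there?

Reading the structure from left to right:
  HOCH2: HO– on an sp³ carbon → alcohol.
  CH(COOCH3): pendant –COOCH3: carbonyl C bonded to C and –OCH3 → ester.
  CH(OCOCH3): pendant –OC(=O)CH3: an acyloxy group → ester.
  CH(COOCH3): pendant –COOCH3: carbonyl C bonded to C and –OCH3 → ester.
  CH(OCH3): pendant –OCH3: C–O–C with sp³ C, no adjacent C=O → ether.
  CH(OH): –OH on an sp³ carbon → alcohol (secondary).
  CH(CH2SH): pendant –CH2SH → thiol.
  CH(OH): –OH on an sp³ carbon → alcohol (secondary).
  CH(OCOCH3): pendant –OC(=O)CH3: an acyloxy group → ester.
  CH(NHCOCH3): pendant –NHC(=O)CH3: N bonded to a carbonyl → amide (not amine).
  CH(COOCH3): pendant –COOCH3: carbonyl C bonded to C and –OCH3 → ester.
  COOCH2CH3: –C(=O)OCH2CH3: carbonyl C bonded to C and to –OEt → ester.
Ether appears at: CH(OCH3) → 1.

1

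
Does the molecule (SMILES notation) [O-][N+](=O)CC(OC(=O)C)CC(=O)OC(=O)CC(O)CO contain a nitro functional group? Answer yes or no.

–NO2 on carbon → nitro group.
pendant –OC(=O)CH3: an acyloxy group → ester.
two acyl groups sharing one oxygen, –C(=O)–O–C(=O)– → anhydride.
–OH on an sp³ carbon → alcohol (secondary).
–OH on an sp³ carbon → alcohol.
The O2NCH2 segment supplies the nitro: –NO2 on carbon → nitro group.

yes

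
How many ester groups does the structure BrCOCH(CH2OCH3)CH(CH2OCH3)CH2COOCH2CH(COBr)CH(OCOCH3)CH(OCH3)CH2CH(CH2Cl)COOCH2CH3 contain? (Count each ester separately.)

–C(=O)Br: carbonyl C bonded to C and to a halogen → acyl halide (not alkyl halide).
pendant –CH2OCH3: C–O–C linkage → ether.
pendant –CH2OCH3: C–O–C linkage → ether.
–C(=O)–O–C with C on the carbonyl side → ester.
pendant –C(=O)X: carbonyl C bonded to C and halogen → acyl halide.
pendant –OC(=O)CH3: an acyloxy group → ester.
pendant –OCH3: C–O–C with sp³ C, no adjacent C=O → ether.
pendant –CH2X: halogen on sp³ carbon → alkyl halide.
–C(=O)OCH2CH3: carbonyl C bonded to C and to –OEt → ester.
Ester appears at: CH2COOCH2, CH(OCOCH3), COOCH2CH3 → 3.

3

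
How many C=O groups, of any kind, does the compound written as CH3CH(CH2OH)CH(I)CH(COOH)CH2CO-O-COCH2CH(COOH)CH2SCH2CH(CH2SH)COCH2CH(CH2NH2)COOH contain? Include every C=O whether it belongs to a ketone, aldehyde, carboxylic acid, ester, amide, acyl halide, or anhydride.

6

CH(COOH): carboxylic acid, 1 C=O (running total 1).
CH2CO-O-COCH2: anhydride, 2 C=O (running total 3).
CH(COOH): carboxylic acid, 1 C=O (running total 4).
CO: ketone, 1 C=O (running total 5).
COOH: carboxylic acid, 1 C=O (running total 6).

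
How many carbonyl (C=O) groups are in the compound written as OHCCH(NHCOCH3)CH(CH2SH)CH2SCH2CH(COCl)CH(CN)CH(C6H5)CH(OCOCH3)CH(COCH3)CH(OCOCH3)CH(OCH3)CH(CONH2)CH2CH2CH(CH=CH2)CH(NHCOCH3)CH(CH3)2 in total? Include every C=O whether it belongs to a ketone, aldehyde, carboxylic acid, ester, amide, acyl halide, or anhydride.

8

OHC: aldehyde, 1 C=O (running total 1).
CH(NHCOCH3): amide, 1 C=O (running total 2).
CH(COCl): acyl halide, 1 C=O (running total 3).
CH(OCOCH3): ester, 1 C=O (running total 4).
CH(COCH3): ketone, 1 C=O (running total 5).
CH(OCOCH3): ester, 1 C=O (running total 6).
CH(CONH2): amide, 1 C=O (running total 7).
CH(NHCOCH3): amide, 1 C=O (running total 8).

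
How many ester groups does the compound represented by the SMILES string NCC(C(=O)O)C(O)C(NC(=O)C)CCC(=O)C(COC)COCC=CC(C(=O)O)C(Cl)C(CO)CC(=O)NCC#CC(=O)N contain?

Working along the chain:
  H2NCH2: –NH2 on an sp³ carbon with no adjacent C=O → amine.
  CH(COOH): pendant –COOH: carbonyl C bonded to C and –OH → carboxylic acid.
  CH(OH): –OH on an sp³ carbon → alcohol (secondary).
  CH(NHCOCH3): pendant –NHC(=O)CH3: N bonded to a carbonyl → amide (not amine).
  CO: –C(=O)– with carbon on both sides → ketone.
  CH(CH2OCH3): pendant –CH2OCH3: C–O–C linkage → ether.
  CH2OCH2: C–O–C with sp³ carbons on both sides and no adjacent C=O → ether.
  CH=CH: C=C double bond → alkene.
  CH(COOH): pendant –COOH: carbonyl C bonded to C and –OH → carboxylic acid.
  CH(Cl): halogen on an sp³ carbon → alkyl halide.
  CH(CH2OH): pendant –CH2OH on an sp³ backbone C → alcohol.
  CH2CONHCH2: –C(=O)–N– linkage → amide (the N is not an amine).
  C≡C: C≡C triple bond → alkyne.
  CONH2: –C(=O)NH2: carbonyl C bonded to C and to N → amide (the N is not a separate amine).
No segment is a ester: CH(COOH) is carboxylic acid, not ester; CO is ketone, not ester; CH(CH2OCH3) is ether, not ester. → 0.

0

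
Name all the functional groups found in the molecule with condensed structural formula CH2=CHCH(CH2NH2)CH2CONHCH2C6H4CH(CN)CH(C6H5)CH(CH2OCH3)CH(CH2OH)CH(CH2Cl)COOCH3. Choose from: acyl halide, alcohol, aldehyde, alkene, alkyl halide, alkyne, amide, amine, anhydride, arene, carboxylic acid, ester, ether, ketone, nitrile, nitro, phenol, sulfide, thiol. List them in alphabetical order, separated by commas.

alcohol, alkene, alkyl halide, amide, amine, arene, ester, ether, nitrile

C=C double bond → alkene.
pendant –CH2NH2: N on sp³ C, no adjacent C=O → amine.
–C(=O)–N– linkage → amide (the N is not an amine).
para-disubstituted benzene ring → arene.
pendant –C≡N: nitrile.
pendant –C6H5: benzene ring → arene.
pendant –CH2OCH3: C–O–C linkage → ether.
pendant –CH2OH on an sp³ backbone C → alcohol.
pendant –CH2X: halogen on sp³ carbon → alkyl halide.
–C(=O)OCH3: carbonyl C bonded to C and to –OCH3 → ester (not ketone + ether).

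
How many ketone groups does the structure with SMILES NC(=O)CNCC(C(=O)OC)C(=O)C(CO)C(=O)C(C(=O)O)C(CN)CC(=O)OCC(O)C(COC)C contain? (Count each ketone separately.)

Reading the structure from left to right:
  H2NCO: –C(=O)NH2: carbonyl C bonded to C and to N → amide (the N is not a separate amine).
  CH2NHCH2: C–N–C with sp³ carbons and no adjacent C=O → amine (secondary).
  CH(COOCH3): pendant –COOCH3: carbonyl C bonded to C and –OCH3 → ester.
  CO: –C(=O)– with carbon on both sides → ketone.
  CH(CH2OH): pendant –CH2OH on an sp³ backbone C → alcohol.
  CO: –C(=O)– with carbon on both sides → ketone.
  CH(COOH): pendant –COOH: carbonyl C bonded to C and –OH → carboxylic acid.
  CH(CH2NH2): pendant –CH2NH2: N on sp³ C, no adjacent C=O → amine.
  CH2COOCH2: –C(=O)–O–C with C on the carbonyl side → ester.
  CH(OH): –OH on an sp³ carbon → alcohol (secondary).
  CH(CH2OCH3): pendant –CH2OCH3: C–O–C linkage → ether.
Ketone appears at: CO, CO → 2.

2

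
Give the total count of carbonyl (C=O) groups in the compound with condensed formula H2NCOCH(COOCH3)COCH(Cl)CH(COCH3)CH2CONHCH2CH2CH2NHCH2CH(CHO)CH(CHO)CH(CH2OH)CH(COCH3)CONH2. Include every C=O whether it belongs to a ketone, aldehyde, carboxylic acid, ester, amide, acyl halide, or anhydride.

9

H2NCO: amide, 1 C=O (running total 1).
CH(COOCH3): ester, 1 C=O (running total 2).
CO: ketone, 1 C=O (running total 3).
CH(COCH3): ketone, 1 C=O (running total 4).
CH2CONHCH2: amide, 1 C=O (running total 5).
CH(CHO): aldehyde, 1 C=O (running total 6).
CH(CHO): aldehyde, 1 C=O (running total 7).
CH(COCH3): ketone, 1 C=O (running total 8).
CONH2: amide, 1 C=O (running total 9).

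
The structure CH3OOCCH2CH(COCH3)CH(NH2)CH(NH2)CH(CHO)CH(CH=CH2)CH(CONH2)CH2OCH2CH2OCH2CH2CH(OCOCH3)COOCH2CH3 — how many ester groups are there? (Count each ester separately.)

CH3O–C(=O)–: carbonyl C bonded to C and to –OCH3 → ester (not ketone + ether).
pendant –COCH3: carbonyl C bonded to two carbons → ketone.
–NH2 on an sp³ carbon with no adjacent C=O → amine.
–NH2 on an sp³ carbon with no adjacent C=O → amine.
pendant –CHO: carbonyl C bonded to C and H → aldehyde.
pendant –CH=CH2: C=C double bond → alkene.
pendant –CONH2: carbonyl C bonded to C and N → amide.
C–O–C with sp³ carbons on both sides and no adjacent C=O → ether.
C–O–C with sp³ carbons on both sides and no adjacent C=O → ether.
pendant –OC(=O)CH3: an acyloxy group → ester.
–C(=O)OCH2CH3: carbonyl C bonded to C and to –OEt → ester.
Ester appears at: CH3OOC, CH(OCOCH3), COOCH2CH3 → 3.

3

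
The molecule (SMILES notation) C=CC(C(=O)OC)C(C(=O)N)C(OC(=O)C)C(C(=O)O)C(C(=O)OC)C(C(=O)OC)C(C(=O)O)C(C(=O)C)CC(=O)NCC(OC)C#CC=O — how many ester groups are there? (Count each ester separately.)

Taking each segment in turn:
  CH2=CH: C=C double bond → alkene.
  CH(COOCH3): pendant –COOCH3: carbonyl C bonded to C and –OCH3 → ester.
  CH(CONH2): pendant –CONH2: carbonyl C bonded to C and N → amide.
  CH(OCOCH3): pendant –OC(=O)CH3: an acyloxy group → ester.
  CH(COOH): pendant –COOH: carbonyl C bonded to C and –OH → carboxylic acid.
  CH(COOCH3): pendant –COOCH3: carbonyl C bonded to C and –OCH3 → ester.
  CH(COOCH3): pendant –COOCH3: carbonyl C bonded to C and –OCH3 → ester.
  CH(COOH): pendant –COOH: carbonyl C bonded to C and –OH → carboxylic acid.
  CH(COCH3): pendant –COCH3: carbonyl C bonded to two carbons → ketone.
  CH2CONHCH2: –C(=O)–N– linkage → amide (the N is not an amine).
  CH(OCH3): pendant –OCH3: C–O–C with sp³ C, no adjacent C=O → ether.
  C≡C: C≡C triple bond → alkyne.
  CHO: terminal –CHO: carbonyl C bonded to H and C → aldehyde.
Ester appears at: CH(COOCH3), CH(OCOCH3), CH(COOCH3), CH(COOCH3) → 4.

4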